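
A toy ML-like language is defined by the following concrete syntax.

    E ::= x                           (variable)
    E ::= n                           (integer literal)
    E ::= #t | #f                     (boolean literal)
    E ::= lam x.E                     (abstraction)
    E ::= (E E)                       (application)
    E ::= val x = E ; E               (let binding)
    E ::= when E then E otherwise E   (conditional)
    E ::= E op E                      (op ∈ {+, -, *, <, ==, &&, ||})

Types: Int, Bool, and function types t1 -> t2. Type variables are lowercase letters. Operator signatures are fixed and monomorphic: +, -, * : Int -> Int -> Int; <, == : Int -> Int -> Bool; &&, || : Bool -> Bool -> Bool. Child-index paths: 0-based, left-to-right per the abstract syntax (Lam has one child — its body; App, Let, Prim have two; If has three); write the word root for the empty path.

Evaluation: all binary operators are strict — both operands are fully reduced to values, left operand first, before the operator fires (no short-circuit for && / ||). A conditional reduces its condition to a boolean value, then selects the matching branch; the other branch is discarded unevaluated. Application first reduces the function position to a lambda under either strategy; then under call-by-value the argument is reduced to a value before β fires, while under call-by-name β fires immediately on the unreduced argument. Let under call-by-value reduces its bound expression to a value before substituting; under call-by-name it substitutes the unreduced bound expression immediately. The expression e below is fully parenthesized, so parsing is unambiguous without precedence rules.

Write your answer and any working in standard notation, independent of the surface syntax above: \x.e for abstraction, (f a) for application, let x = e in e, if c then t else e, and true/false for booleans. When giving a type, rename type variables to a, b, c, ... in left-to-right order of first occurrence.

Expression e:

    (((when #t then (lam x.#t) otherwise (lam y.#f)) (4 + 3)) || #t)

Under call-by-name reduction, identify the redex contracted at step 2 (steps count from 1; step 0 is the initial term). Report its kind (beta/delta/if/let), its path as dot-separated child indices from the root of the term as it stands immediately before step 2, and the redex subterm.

Answer: beta at 0 : ((\x.true) (4 + 3))

Working:
step 0: (((if true then (\x.true) else (\y.false)) (4 + 3)) || true)
step 1: [if@0.0] (((\x.true) (4 + 3)) || true)
step 2: [beta@0] (true || true)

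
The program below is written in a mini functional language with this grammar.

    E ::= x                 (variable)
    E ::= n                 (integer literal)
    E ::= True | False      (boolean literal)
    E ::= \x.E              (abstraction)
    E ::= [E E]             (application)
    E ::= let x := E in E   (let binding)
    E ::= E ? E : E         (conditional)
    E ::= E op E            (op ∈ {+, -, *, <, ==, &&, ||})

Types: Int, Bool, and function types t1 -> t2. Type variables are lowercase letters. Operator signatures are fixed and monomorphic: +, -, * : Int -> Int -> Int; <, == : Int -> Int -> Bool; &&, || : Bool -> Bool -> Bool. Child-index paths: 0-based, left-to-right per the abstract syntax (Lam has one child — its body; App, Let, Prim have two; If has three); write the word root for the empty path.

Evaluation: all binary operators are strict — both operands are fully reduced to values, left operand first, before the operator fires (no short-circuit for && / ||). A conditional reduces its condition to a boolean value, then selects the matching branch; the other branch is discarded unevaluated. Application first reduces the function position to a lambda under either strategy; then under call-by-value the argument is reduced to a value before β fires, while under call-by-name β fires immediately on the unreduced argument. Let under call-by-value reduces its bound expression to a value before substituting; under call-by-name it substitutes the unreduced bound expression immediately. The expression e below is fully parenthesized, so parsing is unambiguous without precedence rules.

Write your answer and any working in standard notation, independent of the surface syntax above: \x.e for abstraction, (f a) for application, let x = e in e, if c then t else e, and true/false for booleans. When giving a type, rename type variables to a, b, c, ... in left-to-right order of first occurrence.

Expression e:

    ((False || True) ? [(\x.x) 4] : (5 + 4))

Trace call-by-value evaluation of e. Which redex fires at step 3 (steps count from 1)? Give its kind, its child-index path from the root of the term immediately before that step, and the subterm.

Answer: beta at root : ((\x.x) 4)

Derivation:
step 0: (if (false || true) then ((\x.x) 4) else (5 + 4))
step 1: [delta@0] (if true then ((\x.x) 4) else (5 + 4))
step 2: [if@root] ((\x.x) 4)
step 3: [beta@root] 4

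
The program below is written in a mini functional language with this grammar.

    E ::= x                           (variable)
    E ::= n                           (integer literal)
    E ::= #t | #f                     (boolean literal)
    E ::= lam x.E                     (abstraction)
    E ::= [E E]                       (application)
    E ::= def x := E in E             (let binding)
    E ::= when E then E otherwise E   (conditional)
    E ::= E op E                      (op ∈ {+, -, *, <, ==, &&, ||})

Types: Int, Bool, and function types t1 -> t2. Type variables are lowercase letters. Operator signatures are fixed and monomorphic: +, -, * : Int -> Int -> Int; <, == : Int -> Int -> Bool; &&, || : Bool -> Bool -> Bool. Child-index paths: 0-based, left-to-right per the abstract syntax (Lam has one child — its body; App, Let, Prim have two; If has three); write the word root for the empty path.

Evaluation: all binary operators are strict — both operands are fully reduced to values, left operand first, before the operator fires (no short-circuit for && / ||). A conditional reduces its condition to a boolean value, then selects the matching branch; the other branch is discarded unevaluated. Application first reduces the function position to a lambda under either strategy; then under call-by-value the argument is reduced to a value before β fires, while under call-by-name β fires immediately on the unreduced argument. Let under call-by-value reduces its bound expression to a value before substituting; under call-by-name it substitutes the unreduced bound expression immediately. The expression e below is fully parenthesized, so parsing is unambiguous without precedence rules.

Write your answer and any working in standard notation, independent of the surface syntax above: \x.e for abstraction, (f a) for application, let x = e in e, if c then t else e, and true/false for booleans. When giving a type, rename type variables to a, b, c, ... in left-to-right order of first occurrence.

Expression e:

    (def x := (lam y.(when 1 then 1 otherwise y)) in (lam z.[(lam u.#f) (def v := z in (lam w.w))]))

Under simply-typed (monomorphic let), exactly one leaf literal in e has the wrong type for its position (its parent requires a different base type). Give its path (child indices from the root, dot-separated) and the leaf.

Trace:
  unify Int ~ Bool
  FAIL: mismatch Int ~ Bool

Answer: 0.0.0 : 1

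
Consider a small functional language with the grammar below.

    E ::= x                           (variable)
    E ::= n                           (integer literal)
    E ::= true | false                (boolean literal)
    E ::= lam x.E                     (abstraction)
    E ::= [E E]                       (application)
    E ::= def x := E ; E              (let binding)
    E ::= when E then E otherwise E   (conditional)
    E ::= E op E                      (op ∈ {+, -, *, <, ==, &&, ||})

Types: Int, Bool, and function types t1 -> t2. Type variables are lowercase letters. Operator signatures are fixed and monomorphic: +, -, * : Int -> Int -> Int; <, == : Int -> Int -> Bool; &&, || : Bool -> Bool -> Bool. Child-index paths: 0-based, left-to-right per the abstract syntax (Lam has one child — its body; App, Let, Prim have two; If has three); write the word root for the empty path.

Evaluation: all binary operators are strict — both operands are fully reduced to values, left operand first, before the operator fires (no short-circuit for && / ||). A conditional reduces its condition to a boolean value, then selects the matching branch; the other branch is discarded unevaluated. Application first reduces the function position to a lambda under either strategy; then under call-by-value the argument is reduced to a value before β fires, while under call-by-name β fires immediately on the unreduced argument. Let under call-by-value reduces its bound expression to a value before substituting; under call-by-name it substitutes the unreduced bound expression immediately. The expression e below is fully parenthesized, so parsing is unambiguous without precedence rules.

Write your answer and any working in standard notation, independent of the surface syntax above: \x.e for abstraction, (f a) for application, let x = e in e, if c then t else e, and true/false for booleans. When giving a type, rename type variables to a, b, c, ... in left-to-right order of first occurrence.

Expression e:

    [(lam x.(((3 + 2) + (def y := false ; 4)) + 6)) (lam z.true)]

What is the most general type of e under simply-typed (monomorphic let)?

Working:
  unify Int ~ Int
  unify Int ~ Int
  unify Int ~ Int
let y : Bool
  unify Int ~ Int
  unify Int ~ Int
  unify Int ~ Int
\x._ : a -> Int
\z._ : b -> Bool
  unify a -> Int ~ (b -> Bool) -> c
  unify a ~ b -> Bool
  unify Int ~ c
_ _ : Int

Answer: Int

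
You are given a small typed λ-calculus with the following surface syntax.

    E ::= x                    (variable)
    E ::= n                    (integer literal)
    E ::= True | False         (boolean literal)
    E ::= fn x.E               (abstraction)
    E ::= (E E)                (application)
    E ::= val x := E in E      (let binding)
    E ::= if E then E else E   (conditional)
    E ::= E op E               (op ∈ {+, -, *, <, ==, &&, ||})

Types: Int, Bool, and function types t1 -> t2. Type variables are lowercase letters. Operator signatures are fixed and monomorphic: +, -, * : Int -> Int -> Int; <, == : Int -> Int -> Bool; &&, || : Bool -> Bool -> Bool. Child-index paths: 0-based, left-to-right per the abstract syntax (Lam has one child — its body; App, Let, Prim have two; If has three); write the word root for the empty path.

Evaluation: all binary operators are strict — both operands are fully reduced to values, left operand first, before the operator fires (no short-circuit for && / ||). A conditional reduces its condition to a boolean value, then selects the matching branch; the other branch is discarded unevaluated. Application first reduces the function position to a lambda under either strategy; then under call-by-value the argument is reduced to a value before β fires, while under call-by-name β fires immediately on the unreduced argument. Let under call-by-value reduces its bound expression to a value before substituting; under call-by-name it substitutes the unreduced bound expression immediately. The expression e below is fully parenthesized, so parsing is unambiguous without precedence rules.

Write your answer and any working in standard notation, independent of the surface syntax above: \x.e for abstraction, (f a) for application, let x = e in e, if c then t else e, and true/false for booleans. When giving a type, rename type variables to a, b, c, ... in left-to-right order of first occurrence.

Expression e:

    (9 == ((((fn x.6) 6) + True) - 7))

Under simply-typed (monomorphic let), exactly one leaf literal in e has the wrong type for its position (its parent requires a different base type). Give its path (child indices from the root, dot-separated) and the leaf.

Answer: 1.0.1 : true

Derivation:
  unify Int ~ Int
\x._ : a -> Int
  unify a -> Int ~ Int -> b
  unify a ~ Int
  unify Int ~ b
_ _ : Int
  unify Int ~ Int
  unify Bool ~ Int
  FAIL: mismatch Bool ~ Int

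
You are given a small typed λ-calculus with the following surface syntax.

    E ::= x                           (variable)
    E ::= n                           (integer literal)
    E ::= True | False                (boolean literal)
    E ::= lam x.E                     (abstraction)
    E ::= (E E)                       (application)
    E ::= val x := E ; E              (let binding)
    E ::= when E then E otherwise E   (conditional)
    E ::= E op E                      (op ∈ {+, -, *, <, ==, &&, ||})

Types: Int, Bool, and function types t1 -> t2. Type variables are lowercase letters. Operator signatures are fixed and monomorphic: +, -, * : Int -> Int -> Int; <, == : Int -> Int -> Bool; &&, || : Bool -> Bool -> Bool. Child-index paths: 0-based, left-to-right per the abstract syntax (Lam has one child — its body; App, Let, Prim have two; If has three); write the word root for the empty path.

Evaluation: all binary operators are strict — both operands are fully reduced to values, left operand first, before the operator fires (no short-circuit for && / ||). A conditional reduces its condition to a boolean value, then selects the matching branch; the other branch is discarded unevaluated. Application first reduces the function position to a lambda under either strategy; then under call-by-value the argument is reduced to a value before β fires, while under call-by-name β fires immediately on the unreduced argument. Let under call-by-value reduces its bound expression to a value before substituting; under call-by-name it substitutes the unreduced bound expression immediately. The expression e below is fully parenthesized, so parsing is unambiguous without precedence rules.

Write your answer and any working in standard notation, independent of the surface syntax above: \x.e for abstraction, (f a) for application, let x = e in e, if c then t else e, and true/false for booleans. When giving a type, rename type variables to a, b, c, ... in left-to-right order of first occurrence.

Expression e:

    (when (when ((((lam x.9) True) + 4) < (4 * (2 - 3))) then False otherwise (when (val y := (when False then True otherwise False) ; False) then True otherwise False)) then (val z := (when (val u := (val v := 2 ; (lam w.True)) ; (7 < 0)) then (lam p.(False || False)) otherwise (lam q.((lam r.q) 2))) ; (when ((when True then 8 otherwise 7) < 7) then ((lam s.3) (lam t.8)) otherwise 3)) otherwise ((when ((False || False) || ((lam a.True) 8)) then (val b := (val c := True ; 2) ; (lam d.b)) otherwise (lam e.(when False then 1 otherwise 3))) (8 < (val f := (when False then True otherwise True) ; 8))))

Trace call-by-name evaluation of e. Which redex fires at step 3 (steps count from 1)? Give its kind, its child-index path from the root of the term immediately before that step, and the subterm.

Answer: delta at 0.0.1.1 : (2 - 3)

Trace:
step 0: (if (if ((((\x.9) true) + 4) < (4 * (2 - 3))) then false else (if (let y = (if false then true else false) in false) then true else false)) then (let z = (if (let u = (let v = 2 in (\w.true)) in (7 < 0)) then (\p.(false || false)) else (\q.((\r.q) 2))) in (if ((if true then 8 else 7) < 7) then ((\s.3) (\t.8)) else 3)) else ((if ((false || false) || ((\a.true) 8)) then (let b = (let c = true in 2) in (\d.b)) else (\e.(if false then 1 else 3))) (8 < (let f = (if false then true else true) in 8))))
step 1: [beta@0.0.0.0] (if (if ((9 + 4) < (4 * (2 - 3))) then false else (if (let y = (if false then true else false) in false) then true else false)) then (let z = (if (let u = (let v = 2 in (\w.true)) in (7 < 0)) then (\p.(false || false)) else (\q.((\r.q) 2))) in (if ((if true then 8 else 7) < 7) then ((\s.3) (\t.8)) else 3)) else ((if ((false || false) || ((\a.true) 8)) then (let b = (let c = true in 2) in (\d.b)) else (\e.(if false then 1 else 3))) (8 < (let f = (if false then true else true) in 8))))
step 2: [delta@0.0.0] (if (if (13 < (4 * (2 - 3))) then false else (if (let y = (if false then true else false) in false) then true else false)) then (let z = (if (let u = (let v = 2 in (\w.true)) in (7 < 0)) then (\p.(false || false)) else (\q.((\r.q) 2))) in (if ((if true then 8 else 7) < 7) then ((\s.3) (\t.8)) else 3)) else ((if ((false || false) || ((\a.true) 8)) then (let b = (let c = true in 2) in (\d.b)) else (\e.(if false then 1 else 3))) (8 < (let f = (if false then true else true) in 8))))
step 3: [delta@0.0.1.1] (if (if (13 < (4 * -1)) then false else (if (let y = (if false then true else false) in false) then true else false)) then (let z = (if (let u = (let v = 2 in (\w.true)) in (7 < 0)) then (\p.(false || false)) else (\q.((\r.q) 2))) in (if ((if true then 8 else 7) < 7) then ((\s.3) (\t.8)) else 3)) else ((if ((false || false) || ((\a.true) 8)) then (let b = (let c = true in 2) in (\d.b)) else (\e.(if false then 1 else 3))) (8 < (let f = (if false then true else true) in 8))))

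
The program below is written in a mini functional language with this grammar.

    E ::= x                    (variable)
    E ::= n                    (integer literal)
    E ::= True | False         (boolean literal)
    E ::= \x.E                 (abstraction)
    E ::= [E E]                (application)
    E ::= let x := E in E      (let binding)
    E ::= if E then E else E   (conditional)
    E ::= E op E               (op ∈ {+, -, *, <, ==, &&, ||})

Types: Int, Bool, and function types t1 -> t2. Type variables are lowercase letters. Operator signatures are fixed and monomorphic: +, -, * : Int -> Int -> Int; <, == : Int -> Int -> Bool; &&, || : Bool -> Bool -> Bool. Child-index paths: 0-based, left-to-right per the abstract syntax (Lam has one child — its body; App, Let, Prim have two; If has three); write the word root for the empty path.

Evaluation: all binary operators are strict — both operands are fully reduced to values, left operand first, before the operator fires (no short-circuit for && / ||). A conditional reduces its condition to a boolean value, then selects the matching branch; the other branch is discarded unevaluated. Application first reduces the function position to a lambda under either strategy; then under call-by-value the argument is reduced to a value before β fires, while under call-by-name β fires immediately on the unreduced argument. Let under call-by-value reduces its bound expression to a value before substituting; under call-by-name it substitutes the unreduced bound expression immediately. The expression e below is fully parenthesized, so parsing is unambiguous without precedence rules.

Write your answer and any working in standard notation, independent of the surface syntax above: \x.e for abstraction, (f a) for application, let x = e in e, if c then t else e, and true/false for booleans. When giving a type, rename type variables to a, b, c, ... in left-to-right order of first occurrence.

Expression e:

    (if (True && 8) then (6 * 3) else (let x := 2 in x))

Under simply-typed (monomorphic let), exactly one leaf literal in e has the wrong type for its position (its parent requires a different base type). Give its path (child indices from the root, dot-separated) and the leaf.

Answer: 0.1 : 8

Derivation:
  unify Bool ~ Bool
  unify Int ~ Bool
  FAIL: mismatch Int ~ Bool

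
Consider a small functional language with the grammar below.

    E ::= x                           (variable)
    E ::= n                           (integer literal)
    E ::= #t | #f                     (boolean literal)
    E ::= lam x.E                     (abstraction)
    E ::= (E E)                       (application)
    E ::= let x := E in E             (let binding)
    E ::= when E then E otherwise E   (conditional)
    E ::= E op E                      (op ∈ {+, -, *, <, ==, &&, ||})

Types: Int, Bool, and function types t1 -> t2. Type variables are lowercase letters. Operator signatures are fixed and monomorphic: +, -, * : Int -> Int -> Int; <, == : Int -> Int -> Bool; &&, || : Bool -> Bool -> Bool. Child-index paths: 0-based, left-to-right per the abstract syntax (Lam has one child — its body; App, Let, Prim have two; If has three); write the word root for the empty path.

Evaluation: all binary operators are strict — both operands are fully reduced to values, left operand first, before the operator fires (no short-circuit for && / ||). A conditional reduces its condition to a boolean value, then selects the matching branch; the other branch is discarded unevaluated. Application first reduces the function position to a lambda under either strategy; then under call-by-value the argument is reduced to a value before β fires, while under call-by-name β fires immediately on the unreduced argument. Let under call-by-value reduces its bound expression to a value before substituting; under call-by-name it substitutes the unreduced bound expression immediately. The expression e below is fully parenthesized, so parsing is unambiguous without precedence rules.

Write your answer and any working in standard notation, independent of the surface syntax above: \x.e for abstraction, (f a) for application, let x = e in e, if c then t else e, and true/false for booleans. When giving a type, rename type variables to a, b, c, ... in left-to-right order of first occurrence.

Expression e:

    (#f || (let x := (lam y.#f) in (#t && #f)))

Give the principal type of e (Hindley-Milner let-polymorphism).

Derivation:
  unify Bool ~ Bool
\y._ : a -> Bool
let x : forall. a -> Bool
  unify Bool ~ Bool
  unify Bool ~ Bool
  unify Bool ~ Bool

Answer: Bool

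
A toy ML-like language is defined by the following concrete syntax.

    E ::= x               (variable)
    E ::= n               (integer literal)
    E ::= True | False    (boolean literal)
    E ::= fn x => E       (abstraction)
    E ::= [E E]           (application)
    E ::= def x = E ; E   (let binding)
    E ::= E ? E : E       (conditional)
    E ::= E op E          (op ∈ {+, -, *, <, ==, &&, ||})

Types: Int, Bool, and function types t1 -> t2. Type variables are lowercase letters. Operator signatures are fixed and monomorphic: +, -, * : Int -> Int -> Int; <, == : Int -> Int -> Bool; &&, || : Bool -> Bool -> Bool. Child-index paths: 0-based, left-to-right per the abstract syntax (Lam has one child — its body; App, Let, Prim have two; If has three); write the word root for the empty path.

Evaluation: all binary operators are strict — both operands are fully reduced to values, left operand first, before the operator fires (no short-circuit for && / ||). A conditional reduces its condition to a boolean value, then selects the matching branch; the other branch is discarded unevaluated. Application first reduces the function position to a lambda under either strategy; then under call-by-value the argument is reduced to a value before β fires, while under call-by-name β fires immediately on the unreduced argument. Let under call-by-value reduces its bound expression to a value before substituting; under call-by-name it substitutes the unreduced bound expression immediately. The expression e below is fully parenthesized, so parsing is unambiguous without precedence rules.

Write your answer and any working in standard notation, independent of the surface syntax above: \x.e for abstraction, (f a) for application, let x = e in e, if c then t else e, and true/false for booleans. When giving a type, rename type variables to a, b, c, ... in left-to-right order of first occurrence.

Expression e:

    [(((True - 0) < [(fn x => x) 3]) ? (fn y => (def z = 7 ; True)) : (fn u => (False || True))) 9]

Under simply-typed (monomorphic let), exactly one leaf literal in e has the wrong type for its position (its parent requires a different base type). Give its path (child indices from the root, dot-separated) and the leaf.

Trace:
  unify Bool ~ Int
  FAIL: mismatch Bool ~ Int

Answer: 0.0.0.0 : true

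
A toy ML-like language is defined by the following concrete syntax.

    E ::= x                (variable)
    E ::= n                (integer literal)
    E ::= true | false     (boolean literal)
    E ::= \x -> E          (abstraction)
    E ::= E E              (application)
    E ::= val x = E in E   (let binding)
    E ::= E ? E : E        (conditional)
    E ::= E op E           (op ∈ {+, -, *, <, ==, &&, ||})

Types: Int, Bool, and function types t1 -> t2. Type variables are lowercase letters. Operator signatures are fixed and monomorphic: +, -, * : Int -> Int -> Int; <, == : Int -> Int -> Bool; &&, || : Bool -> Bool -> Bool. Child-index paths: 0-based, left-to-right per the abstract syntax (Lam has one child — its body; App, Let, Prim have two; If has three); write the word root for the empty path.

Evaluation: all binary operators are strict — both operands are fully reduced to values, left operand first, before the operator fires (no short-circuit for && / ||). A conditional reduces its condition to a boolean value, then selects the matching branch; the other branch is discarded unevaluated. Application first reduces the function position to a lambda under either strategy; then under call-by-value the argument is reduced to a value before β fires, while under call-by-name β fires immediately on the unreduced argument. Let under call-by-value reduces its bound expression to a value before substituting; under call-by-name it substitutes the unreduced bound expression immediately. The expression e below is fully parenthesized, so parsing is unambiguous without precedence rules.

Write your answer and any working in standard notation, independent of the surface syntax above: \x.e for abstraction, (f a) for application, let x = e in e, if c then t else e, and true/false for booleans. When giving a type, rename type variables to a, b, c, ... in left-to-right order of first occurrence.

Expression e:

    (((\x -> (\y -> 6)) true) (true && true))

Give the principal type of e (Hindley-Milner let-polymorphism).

Working:
\y._ : b -> Int
\x._ : a -> b -> Int
  unify a -> b -> Int ~ Bool -> c
  unify a ~ Bool
  unify b -> Int ~ c
_ _ : b -> Int
  unify Bool ~ Bool
  unify Bool ~ Bool
  unify b -> Int ~ Bool -> d
  unify b ~ Bool
  unify Int ~ d
_ _ : Int

Answer: Int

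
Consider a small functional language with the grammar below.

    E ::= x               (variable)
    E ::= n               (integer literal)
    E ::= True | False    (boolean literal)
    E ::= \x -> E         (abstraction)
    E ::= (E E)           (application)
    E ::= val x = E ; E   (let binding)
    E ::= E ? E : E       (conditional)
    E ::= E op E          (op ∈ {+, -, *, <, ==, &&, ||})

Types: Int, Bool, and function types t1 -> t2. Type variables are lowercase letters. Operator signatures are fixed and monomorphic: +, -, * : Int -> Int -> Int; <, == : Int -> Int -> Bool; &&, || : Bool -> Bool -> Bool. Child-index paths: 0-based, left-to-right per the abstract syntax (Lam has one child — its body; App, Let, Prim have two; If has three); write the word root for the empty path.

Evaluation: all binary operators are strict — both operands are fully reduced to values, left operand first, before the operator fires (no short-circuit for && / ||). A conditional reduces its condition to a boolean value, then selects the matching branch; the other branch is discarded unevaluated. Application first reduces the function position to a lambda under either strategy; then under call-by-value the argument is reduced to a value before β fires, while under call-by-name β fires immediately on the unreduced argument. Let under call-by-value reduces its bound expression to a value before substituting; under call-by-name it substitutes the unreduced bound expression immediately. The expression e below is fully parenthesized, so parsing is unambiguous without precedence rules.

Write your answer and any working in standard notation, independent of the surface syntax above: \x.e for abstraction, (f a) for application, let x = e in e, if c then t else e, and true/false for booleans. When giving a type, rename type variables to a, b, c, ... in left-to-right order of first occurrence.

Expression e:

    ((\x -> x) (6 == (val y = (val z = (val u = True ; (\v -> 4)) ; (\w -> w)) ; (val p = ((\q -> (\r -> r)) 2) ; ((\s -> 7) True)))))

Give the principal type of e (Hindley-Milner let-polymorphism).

Answer: Bool

Trace:
x : a
\x._ : a -> a
  unify Int ~ Int
let u : Bool
\v._ : b -> Int
let z : forall. b -> Int
w : c
\w._ : c -> c
let y : forall. c -> c
r : e
\r._ : e -> e
\q._ : d -> e -> e
  unify d -> e -> e ~ Int -> f
  unify d ~ Int
  unify e -> e ~ f
_ _ : e -> e
let p : forall. e -> e
\s._ : g -> Int
  unify g -> Int ~ Bool -> h
  unify g ~ Bool
  unify Int ~ h
_ _ : Int
  unify Int ~ Int
  unify a -> a ~ Bool -> i
  unify a ~ Bool
  unify Bool ~ i
_ _ : Bool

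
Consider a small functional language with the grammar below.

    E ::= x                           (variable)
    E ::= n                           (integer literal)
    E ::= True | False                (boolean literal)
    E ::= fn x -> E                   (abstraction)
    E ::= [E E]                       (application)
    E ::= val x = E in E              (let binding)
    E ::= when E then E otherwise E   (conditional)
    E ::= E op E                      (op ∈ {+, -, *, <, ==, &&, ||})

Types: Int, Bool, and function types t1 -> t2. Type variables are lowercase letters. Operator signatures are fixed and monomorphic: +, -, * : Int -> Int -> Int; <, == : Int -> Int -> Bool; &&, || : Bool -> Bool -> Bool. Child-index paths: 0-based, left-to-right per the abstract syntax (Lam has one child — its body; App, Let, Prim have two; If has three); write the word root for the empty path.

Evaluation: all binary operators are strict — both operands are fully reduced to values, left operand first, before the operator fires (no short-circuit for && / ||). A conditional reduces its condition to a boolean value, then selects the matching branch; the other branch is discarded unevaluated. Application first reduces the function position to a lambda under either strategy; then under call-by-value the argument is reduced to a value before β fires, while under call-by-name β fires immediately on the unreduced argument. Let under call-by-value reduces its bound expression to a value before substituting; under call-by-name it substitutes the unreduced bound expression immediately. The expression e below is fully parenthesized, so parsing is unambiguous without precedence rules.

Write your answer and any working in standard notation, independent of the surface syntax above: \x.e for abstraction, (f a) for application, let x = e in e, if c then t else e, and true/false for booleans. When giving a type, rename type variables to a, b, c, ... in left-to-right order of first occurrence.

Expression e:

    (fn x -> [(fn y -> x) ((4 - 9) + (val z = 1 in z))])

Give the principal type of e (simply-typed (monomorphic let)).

Trace:
x : a
\y._ : b -> a
  unify Int ~ Int
  unify Int ~ Int
  unify Int ~ Int
let z : Int
z : Int
  unify Int ~ Int
  unify b -> a ~ Int -> c
  unify b ~ Int
  unify a ~ c
_ _ : c
\x._ : c -> c

Answer: a -> a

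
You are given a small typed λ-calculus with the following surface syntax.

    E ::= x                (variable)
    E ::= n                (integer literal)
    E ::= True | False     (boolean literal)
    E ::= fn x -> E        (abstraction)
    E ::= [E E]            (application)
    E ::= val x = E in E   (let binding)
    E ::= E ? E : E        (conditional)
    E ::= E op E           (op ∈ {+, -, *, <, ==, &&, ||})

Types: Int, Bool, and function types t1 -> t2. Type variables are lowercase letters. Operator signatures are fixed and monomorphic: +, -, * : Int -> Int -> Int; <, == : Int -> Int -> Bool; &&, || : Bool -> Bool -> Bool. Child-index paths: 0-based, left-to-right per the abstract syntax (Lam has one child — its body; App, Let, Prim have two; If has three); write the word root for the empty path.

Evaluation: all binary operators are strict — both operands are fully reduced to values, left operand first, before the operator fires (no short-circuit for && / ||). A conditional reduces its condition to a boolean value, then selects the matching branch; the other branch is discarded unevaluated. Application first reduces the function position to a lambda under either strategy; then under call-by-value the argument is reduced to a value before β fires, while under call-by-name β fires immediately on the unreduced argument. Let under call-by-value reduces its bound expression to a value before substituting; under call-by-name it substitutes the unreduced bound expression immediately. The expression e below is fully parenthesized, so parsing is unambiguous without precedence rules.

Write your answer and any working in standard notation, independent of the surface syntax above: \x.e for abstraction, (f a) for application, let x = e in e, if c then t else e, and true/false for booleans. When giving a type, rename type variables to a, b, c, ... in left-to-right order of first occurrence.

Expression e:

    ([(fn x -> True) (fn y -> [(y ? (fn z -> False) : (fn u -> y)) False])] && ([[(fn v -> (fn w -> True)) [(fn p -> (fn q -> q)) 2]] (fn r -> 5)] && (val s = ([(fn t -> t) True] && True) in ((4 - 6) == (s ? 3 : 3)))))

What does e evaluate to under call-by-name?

Derivation:
step 0: (((\x.true) (\y.((if y then (\z.false) else (\u.y)) false))) && ((((\v.(\w.true)) ((\p.(\q.q)) 2)) (\r.5)) && (let s = (((\t.t) true) && true) in ((4 - 6) == (if s then 3 else 3)))))
step 1: [beta@0] (true && ((((\v.(\w.true)) ((\p.(\q.q)) 2)) (\r.5)) && (let s = (((\t.t) true) && true) in ((4 - 6) == (if s then 3 else 3)))))
step 2: [beta@1.0.0] (true && (((\w.true) (\r.5)) && (let s = (((\t.t) true) && true) in ((4 - 6) == (if s then 3 else 3)))))
step 3: [beta@1.0] (true && (true && (let s = (((\t.t) true) && true) in ((4 - 6) == (if s then 3 else 3)))))
step 4: [let@1.1] (true && (true && ((4 - 6) == (if (((\t.t) true) && true) then 3 else 3))))
step 5: [delta@1.1.0] (true && (true && (-2 == (if (((\t.t) true) && true) then 3 else 3))))
step 6: [beta@1.1.1.0.0] (true && (true && (-2 == (if (true && true) then 3 else 3))))
step 7: [delta@1.1.1.0] (true && (true && (-2 == (if true then 3 else 3))))
step 8: [if@1.1.1] (true && (true && (-2 == 3)))
step 9: [delta@1.1] (true && (true && false))
step 10: [delta@1] (true && false)
step 11: [delta@root] false

Answer: false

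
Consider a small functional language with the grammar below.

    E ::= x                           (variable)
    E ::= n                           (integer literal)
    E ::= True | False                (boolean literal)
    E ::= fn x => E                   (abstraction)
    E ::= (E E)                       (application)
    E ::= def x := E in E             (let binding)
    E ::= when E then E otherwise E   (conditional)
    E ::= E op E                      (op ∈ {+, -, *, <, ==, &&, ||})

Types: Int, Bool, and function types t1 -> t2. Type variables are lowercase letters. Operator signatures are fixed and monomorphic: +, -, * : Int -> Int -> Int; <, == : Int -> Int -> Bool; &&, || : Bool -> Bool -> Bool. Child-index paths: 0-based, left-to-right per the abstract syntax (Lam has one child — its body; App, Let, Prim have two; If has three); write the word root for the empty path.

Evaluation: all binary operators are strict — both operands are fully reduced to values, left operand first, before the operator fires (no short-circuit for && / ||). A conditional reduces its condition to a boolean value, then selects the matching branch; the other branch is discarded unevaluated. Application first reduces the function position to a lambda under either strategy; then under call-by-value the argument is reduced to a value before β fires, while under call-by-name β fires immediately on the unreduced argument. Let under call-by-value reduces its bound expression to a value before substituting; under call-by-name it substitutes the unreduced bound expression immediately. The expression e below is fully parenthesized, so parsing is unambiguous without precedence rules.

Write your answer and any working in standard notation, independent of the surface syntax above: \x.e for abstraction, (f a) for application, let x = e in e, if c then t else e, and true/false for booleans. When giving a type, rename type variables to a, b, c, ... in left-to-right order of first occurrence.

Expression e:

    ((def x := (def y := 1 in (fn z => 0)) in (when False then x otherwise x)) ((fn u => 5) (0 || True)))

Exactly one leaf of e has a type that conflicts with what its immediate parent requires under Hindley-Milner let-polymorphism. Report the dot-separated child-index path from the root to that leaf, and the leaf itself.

Answer: 1.1.0 : 0

Trace:
let y : Int
\z._ : a -> Int
let x : forall. a -> Int
  unify Bool ~ Bool
x : b -> Int
x : c -> Int
  unify b -> Int ~ c -> Int
  unify b ~ c
  unify Int ~ Int
\u._ : d -> Int
  unify Int ~ Bool
  FAIL: mismatch Int ~ Bool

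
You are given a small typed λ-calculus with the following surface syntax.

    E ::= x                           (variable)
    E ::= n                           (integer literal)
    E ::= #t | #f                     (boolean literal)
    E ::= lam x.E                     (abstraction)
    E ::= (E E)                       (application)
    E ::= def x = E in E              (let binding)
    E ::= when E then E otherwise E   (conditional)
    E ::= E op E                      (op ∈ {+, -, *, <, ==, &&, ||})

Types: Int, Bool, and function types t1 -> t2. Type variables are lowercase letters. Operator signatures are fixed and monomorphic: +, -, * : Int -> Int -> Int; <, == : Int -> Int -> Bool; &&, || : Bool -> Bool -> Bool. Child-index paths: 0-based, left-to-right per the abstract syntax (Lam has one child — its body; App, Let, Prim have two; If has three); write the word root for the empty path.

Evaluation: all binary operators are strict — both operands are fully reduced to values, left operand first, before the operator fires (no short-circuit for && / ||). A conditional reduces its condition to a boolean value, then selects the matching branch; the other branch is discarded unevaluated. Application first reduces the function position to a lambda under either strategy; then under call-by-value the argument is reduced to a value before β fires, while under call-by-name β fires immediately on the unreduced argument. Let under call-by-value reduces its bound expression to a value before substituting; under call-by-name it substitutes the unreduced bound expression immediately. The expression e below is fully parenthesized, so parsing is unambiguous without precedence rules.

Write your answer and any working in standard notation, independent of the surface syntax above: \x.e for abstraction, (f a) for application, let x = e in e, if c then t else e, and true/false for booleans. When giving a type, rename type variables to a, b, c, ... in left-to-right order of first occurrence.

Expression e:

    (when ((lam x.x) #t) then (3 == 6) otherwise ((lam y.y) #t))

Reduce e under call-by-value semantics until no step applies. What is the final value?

Derivation:
step 0: (if ((\x.x) true) then (3 == 6) else ((\y.y) true))
step 1: [beta@0] (if true then (3 == 6) else ((\y.y) true))
step 2: [if@root] (3 == 6)
step 3: [delta@root] false

Answer: false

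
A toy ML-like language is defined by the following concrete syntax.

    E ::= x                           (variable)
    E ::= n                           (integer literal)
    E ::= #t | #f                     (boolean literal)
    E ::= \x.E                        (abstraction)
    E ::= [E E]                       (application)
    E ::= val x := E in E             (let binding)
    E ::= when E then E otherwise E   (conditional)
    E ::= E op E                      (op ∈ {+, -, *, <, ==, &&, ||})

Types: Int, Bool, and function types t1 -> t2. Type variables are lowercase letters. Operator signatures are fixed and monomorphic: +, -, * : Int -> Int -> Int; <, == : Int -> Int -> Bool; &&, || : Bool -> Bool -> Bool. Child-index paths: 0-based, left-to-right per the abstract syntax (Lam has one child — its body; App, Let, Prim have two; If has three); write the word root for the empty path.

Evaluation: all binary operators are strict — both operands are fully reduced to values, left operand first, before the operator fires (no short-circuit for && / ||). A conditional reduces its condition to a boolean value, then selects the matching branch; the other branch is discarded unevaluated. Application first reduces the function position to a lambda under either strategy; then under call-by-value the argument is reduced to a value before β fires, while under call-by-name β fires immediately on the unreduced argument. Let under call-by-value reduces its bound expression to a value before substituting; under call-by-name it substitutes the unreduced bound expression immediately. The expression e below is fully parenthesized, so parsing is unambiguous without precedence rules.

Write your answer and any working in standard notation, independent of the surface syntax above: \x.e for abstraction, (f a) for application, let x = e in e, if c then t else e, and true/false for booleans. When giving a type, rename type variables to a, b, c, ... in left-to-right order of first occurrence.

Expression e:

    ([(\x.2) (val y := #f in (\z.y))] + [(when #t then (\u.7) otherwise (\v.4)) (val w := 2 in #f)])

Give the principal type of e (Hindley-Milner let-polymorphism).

Answer: Int

Trace:
\x._ : a -> Int
let y : Bool
y : Bool
\z._ : b -> Bool
  unify a -> Int ~ (b -> Bool) -> c
  unify a ~ b -> Bool
  unify Int ~ c
_ _ : Int
  unify Int ~ Int
  unify Bool ~ Bool
\u._ : d -> Int
\v._ : e -> Int
  unify d -> Int ~ e -> Int
  unify d ~ e
  unify Int ~ Int
let w : Int
  unify e -> Int ~ Bool -> f
  unify e ~ Bool
  unify Int ~ f
_ _ : Int
  unify Int ~ Int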